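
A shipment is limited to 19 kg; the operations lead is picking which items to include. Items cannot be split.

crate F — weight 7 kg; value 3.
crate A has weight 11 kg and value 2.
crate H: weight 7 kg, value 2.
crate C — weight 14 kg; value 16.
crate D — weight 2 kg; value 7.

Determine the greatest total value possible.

23

Allowing fractional choices, the relaxed optimum would be about 24.3, but items are indivisible.
crate C: weight 14 ≤ 19, value 16.
crate C + crate D: weight 14 + 2 = 16 ≤ 19, value 16 + 7 = 23.
Best is crate C and crate D with total value 23.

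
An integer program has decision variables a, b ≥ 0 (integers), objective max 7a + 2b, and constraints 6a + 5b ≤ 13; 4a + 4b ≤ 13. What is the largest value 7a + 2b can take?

14

Relaxing integrality, the LP optimum is 15.17 at (a,b) = (2.17, 0), which is not an integer point.
(a,b)=(2,0) is feasible, giving 14.
(a,b)=(1,1) is feasible, giving 9.
(a,b)=(1,0) is feasible, giving 7.
The best lattice point is (2,0), giving 14.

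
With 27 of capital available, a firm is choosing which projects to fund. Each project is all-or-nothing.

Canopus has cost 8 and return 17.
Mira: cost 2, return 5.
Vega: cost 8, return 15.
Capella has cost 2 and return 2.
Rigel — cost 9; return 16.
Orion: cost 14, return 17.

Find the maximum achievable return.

Canopus + Vega + Capella + Rigel: cost 8 + 8 + 2 + 9 = 27 ≤ 27, return 17 + 15 + 2 + 16 = 50.
Canopus + Vega + Rigel: cost 8 + 8 + 9 = 25 ≤ 27, return 17 + 15 + 16 = 48.
Canopus + Mira + Vega + Rigel: cost 8 + 2 + 8 + 9 = 27 ≤ 27, return 17 + 5 + 15 + 16 = 53.
Best is Canopus, Mira, Vega, and Rigel with total return 53.

53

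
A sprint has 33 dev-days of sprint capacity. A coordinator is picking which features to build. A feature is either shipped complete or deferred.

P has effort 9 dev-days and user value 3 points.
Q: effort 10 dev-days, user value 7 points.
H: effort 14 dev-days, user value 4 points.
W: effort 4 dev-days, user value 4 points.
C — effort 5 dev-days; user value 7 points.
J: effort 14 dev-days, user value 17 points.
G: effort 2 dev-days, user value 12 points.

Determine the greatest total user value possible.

43

Take Q, C, J, and G: effort 10 + 5 + 14 + 2 = 31 ≤ 33, user value 7 + 7 + 17 + 12 = 43.
No other feasible combination does better.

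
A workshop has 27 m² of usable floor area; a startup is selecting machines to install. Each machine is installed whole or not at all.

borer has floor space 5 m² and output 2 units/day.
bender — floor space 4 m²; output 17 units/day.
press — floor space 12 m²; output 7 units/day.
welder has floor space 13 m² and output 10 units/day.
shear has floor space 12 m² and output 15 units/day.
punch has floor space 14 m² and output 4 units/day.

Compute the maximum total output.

Treat it as a binary knapsack problem.
Allowing fractional choices, the relaxed optimum would be about 40.5, but machines are indivisible.
bender + shear: floor space 4 + 12 = 16 ≤ 27, output 17 + 15 = 32.
borer + bender + shear: floor space 5 + 4 + 12 = 21 ≤ 27, output 2 + 17 + 15 = 34.
Best is borer, bender, and shear with total output 34.

34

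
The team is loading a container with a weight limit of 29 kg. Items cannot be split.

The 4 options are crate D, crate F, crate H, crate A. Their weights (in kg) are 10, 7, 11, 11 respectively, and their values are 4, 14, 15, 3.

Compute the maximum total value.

33

Allowing fractional choices, the relaxed optimum would be about 33.3, but items are indivisible.
crate F + crate H + crate A: weight 7 + 11 + 11 = 29 ≤ 29, value 14 + 15 + 3 = 32.
crate D + crate F + crate H: weight 10 + 7 + 11 = 28 ≤ 29, value 4 + 14 + 15 = 33.
Best is crate D, crate F, and crate H with total value 33.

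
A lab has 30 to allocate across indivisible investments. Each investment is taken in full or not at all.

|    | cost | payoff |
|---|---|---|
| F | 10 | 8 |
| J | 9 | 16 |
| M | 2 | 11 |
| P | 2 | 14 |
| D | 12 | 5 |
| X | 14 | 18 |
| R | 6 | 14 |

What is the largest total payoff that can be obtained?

63

J + M + P + X: cost 9 + 2 + 2 + 14 = 27 ≤ 30, payoff 16 + 11 + 14 + 18 = 59.
F + J + M + P + R: cost 10 + 9 + 2 + 2 + 6 = 29 ≤ 30, payoff 8 + 16 + 11 + 14 + 14 = 63.
Best is F, J, M, P, and R with total payoff 63.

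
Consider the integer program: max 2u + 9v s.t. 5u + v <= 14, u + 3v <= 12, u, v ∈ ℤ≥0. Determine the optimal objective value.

36

(u,v)=(0,4): 5·0+1·4=4≤14, 1·0+3·4=12≤12, objective 36.
(u,v)=(1,3): 5·1+1·3=8≤14, 1·1+3·3=10≤12, objective 29.
(u,v)=(0,3): 5·0+1·3=3≤14, 1·0+3·3=9≤12, objective 27.
Maximum is 36 at (u,v)=(0,4).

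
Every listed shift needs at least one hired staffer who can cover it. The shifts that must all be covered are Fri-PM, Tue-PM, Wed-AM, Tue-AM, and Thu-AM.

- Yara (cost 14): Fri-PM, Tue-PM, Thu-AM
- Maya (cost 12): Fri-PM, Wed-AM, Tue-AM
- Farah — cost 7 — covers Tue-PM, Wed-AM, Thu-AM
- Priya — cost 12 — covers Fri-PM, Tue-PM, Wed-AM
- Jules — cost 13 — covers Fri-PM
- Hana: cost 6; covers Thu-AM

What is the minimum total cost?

This is an integer covering problem.
Choose Maya and Farah: together they cover Fri-PM, Tue-PM, Wed-AM, Tue-AM, Thu-AM — every shift.
Total cost: 12 + 7 = 19.
No cover costs less than 19.

19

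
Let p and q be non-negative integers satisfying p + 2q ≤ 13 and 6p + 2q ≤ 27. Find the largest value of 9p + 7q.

The continuous relaxation peaks at (2.8, 5.1) with value 60.90; rounding to a feasible lattice point costs some objective.
(p,q)=(3,4): 1·3+2·4=11≤13, 6·3+2·4=26≤27, objective 55.
(p,q)=(2,5): 1·2+2·5=12≤13, 6·2+2·5=22≤27, objective 53.
(p,q)=(1,6): 1·1+2·6=13≤13, 6·1+2·6=18≤27, objective 51.
The best lattice point is (3,4), giving 55.

55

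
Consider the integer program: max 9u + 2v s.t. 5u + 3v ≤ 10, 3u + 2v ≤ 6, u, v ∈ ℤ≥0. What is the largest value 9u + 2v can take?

(u,v)=(2,0): 5·2+3·0=10≤10, 3·2+2·0=6≤6, objective 18.
(u,v)=(1,1): 5·1+3·1=8≤10, 3·1+2·1=5≤6, objective 11.
(u,v)=(1,0): 5·1+3·0=5≤10, 3·1+2·0=3≤6, objective 9.
The best lattice point is (2,0), giving 18.

18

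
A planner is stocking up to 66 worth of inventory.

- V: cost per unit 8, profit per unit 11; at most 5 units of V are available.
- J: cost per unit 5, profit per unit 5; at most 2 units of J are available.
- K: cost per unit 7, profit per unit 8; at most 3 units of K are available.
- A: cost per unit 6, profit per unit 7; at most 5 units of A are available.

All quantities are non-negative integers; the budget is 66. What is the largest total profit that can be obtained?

85

V has the best ratio (11/8); taking only V gives at most 5×11 = 55 (stopped by the supply cap of 5).
Mixing does better — 5×V, 2×K, and 2×A: cost 66 ≤ 66, profit 5·11 + 2·8 + 2·7 = 85.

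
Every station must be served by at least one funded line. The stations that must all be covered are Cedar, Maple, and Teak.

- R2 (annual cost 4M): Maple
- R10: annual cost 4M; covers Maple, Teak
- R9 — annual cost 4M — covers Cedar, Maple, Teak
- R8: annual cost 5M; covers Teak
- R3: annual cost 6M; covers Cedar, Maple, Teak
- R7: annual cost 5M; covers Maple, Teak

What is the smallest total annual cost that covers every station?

4

This is a weighted set-cover instance.
R9 alone covers Cedar, Maple, Teak — every station.
Total annual cost: 4.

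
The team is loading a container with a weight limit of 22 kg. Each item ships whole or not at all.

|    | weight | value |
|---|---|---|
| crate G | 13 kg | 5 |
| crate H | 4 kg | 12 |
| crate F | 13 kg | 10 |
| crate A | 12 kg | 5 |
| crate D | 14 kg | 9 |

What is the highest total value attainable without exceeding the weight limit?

Allowing fractional choices, the relaxed optimum would be about 25.2, but items are indivisible.
crate H + crate F: weight 4 + 13 = 17 ≤ 22, value 12 + 10 = 22.
crate H + crate A: weight 4 + 12 = 16 ≤ 22, value 12 + 5 = 17.
crate H + crate D: weight 4 + 14 = 18 ≤ 22, value 12 + 9 = 21.
Best is crate H and crate F with total value 22.

22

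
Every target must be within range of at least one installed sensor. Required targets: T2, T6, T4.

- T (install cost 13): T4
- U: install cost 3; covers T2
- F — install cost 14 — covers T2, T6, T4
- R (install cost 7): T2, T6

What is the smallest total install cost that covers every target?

14

The greedy cost-per-new-target heuristic would pick U and F for 17, but a cheaper cover exists.
F alone covers T2, T6, T4 — every target.
Total install cost: 14.
No cover costs less than 14.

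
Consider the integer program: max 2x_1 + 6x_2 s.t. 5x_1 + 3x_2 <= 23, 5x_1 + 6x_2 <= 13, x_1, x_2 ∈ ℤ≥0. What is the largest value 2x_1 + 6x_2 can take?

(x_1,x_2)=(0,2) is feasible, giving 12.
(x_1,x_2)=(1,1) is feasible, giving 8.
(x_1,x_2)=(0,1) is feasible, giving 6.
Maximum is 12 at (x_1,x_2)=(0,2).

12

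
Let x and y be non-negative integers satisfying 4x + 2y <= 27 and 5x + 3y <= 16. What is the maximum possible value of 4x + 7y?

Relaxing integrality, the LP optimum is 37.33 at (x,y) = (0, 5.33), which is not an integer point.
(x,y)=(0,5) is feasible, giving 35.
(x,y)=(0,4) is feasible, giving 28.
Maximum is 35 at (x,y)=(0,5).

35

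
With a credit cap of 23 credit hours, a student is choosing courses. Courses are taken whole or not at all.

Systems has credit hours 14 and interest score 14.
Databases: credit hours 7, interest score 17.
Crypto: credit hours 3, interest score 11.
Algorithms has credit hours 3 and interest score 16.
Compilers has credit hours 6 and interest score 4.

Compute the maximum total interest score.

Take Databases, Crypto, Algorithms, and Compilers: credit hours 7 + 3 + 3 + 6 = 19 ≤ 23, interest score 17 + 11 + 16 + 4 = 48.
No other feasible combination does better.

48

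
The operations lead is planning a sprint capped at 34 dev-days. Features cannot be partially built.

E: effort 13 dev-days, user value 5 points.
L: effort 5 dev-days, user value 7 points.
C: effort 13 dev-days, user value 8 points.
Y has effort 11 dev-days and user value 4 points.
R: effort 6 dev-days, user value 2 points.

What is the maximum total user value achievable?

20

Allowing fractional choices, the relaxed optimum would be about 21.1, but features are indivisible.
E + L + C: effort 13 + 5 + 13 = 31 ≤ 34, user value 5 + 7 + 8 = 20.
L + C + R: effort 5 + 13 + 6 = 24 ≤ 34, user value 7 + 8 + 2 = 17.
L + C + Y: effort 5 + 13 + 11 = 29 ≤ 34, user value 7 + 8 + 4 = 19.
Best is E, L, and C with total user value 20.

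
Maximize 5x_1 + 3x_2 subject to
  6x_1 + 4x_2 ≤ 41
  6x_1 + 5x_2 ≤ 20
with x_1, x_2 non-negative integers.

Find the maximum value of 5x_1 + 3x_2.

(x_1,x_2)=(3,0): 6·3+4·0=18≤41, 6·3+5·0=18≤20, objective 15.
(x_1,x_2)=(2,1): 6·2+4·1=16≤41, 6·2+5·1=17≤20, objective 13.
(x_1,x_2)=(2,0): 6·2+4·0=12≤41, 6·2+5·0=12≤20, objective 10.
No feasible integer point exceeds 15.

15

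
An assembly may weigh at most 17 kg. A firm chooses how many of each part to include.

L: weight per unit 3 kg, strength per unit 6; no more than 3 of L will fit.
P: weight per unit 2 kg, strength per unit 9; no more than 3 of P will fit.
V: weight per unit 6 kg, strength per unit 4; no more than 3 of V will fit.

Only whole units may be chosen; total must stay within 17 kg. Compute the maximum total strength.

This is a bounded integer knapsack.
Take 3×L and 3×P: weight 15 ≤ 17, strength 3·6 + 3·9 = 45.
P has the best ratio (9/2) and is taken to its limit of 3; remaining capacity is filled optimally with the others.

45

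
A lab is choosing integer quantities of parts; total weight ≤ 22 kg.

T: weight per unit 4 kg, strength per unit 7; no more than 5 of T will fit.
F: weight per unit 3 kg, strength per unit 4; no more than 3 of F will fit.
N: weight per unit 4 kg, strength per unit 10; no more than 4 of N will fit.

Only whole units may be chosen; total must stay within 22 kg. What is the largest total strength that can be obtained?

48

Take 2×F and 4×N: weight 22 ≤ 22, strength 2·4 + 4·10 = 48.
N has the best ratio (10/4) and is taken to its limit of 4; remaining capacity is filled optimally with the others.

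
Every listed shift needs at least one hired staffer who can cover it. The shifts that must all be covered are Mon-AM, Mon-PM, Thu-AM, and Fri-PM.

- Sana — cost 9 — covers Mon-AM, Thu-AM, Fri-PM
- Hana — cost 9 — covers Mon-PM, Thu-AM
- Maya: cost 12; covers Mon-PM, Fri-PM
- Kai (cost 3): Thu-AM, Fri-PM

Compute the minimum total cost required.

18

The greedy cost-per-new-shift heuristic would pick Kai, Sana, and Hana for 21, but a cheaper cover exists.
Choose Sana and Hana: together they cover Mon-AM, Mon-PM, Thu-AM, Fri-PM — every shift.
Total cost: 9 + 9 = 18.
No cover costs less than 18.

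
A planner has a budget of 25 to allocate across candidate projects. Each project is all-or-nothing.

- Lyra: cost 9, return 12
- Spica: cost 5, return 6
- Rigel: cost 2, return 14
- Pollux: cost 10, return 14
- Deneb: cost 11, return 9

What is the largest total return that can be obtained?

Allowing fractional choices, the relaxed optimum would be about 44.8, but projects are indivisible.
Lyra + Rigel + Pollux: cost 9 + 2 + 10 = 21 ≤ 25, return 12 + 14 + 14 = 40.
Rigel + Pollux + Deneb: cost 2 + 10 + 11 = 23 ≤ 25, return 14 + 14 + 9 = 37.
Best is Lyra, Rigel, and Pollux with total return 40.

40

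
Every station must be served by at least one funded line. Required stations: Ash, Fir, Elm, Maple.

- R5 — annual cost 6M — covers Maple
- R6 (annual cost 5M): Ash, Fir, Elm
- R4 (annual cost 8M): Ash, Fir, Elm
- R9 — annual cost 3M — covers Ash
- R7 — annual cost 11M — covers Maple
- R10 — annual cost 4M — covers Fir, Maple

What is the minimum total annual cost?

9

Choose R6 and R10: together they cover Ash, Fir, Elm, Maple — every station.
Total annual cost: 5 + 4 = 9.
No cover costs less than 9.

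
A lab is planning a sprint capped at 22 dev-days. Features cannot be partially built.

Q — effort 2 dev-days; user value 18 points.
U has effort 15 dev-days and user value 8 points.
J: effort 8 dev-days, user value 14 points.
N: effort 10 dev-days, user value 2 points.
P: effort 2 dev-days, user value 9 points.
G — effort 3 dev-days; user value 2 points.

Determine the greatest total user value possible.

43

Allowing fractional choices, the relaxed optimum would be about 46.7, but features are indivisible.
Q + J + P: effort 2 + 8 + 2 = 12 ≤ 22, user value 18 + 14 + 9 = 41.
Q + J + N + P: effort 2 + 8 + 10 + 2 = 22 ≤ 22, user value 18 + 14 + 2 + 9 = 43.
Q + J + P + G: effort 2 + 8 + 2 + 3 = 15 ≤ 22, user value 18 + 14 + 9 + 2 = 43.
The maximum user value is 43; one optimal choice is Q, J, P, and G.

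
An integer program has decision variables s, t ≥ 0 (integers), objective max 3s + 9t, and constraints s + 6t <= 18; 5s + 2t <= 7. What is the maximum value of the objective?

27

(s,t)=(0,3): 1·0+6·3=18≤18, 5·0+2·3=6≤7, objective 27.
(s,t)=(0,2): 1·0+6·2=12≤18, 5·0+2·2=4≤7, objective 18.
The best lattice point is (0,3), giving 27.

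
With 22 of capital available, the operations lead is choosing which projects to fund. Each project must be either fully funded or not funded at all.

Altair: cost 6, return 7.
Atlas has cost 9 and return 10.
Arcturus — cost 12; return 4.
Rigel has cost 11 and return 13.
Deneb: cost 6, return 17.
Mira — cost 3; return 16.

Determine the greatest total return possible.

Allowing fractional choices, the relaxed optimum would be about 48.3, but projects are indivisible.
Altair + Deneb + Mira: cost 6 + 6 + 3 = 15 ≤ 22, return 7 + 17 + 16 = 40.
Atlas + Deneb + Mira: cost 9 + 6 + 3 = 18 ≤ 22, return 10 + 17 + 16 = 43.
Rigel + Deneb + Mira: cost 11 + 6 + 3 = 20 ≤ 22, return 13 + 17 + 16 = 46.
Best is Rigel, Deneb, and Mira with total return 46.

46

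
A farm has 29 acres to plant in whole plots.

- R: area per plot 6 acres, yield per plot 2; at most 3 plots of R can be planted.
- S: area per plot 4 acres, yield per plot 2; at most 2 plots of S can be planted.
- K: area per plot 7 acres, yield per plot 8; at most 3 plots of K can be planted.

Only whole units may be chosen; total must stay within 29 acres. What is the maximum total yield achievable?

28

K has the best ratio (8/7); taking only K gives at most 3×8 = 24 (stopped by the supply cap of 3).
Mixing does better — 2×S and 3×K: area 29 ≤ 29, yield 2·2 + 3·8 = 28.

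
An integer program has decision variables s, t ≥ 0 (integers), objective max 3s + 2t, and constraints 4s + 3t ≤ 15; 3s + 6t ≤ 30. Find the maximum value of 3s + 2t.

The continuous relaxation peaks at (3.75, 0) with value 11.25; rounding to a feasible lattice point costs some objective.
(s,t)=(3,1): 4·3+3·1=15≤15, 3·3+6·1=15≤30, objective 11.
(s,t)=(2,2): 4·2+3·2=14≤15, 3·2+6·2=18≤30, objective 10.
No feasible integer point exceeds 11.

11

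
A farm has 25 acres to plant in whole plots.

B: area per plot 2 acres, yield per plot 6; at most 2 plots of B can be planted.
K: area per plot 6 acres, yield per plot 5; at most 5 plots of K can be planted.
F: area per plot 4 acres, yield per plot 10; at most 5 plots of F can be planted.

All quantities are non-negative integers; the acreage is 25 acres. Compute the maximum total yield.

62

This is a bounded integer knapsack.
Take 2×B and 5×F: area 24 ≤ 25, yield 2·6 + 5·10 = 62.
B has the best ratio (6/2) and is taken to its limit of 2; remaining capacity is filled optimally with the others.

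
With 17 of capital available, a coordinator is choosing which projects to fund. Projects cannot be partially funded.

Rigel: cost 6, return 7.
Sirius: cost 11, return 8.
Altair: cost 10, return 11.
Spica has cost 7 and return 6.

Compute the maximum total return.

18

Allowing fractional choices, the relaxed optimum would be about 18.9, but projects are indivisible.
Altair + Spica: cost 10 + 7 = 17 ≤ 17, return 11 + 6 = 17.
Rigel + Sirius: cost 6 + 11 = 17 ≤ 17, return 7 + 8 = 15.
Rigel + Altair: cost 6 + 10 = 16 ≤ 17, return 7 + 11 = 18.
Best is Rigel and Altair with total return 18.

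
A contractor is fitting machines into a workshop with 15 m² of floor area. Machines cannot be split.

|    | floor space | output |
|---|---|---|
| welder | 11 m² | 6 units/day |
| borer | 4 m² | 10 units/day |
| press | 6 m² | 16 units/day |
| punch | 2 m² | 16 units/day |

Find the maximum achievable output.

42

press + punch: floor space 6 + 2 = 8 ≤ 15, output 16 + 16 = 32.
borer + punch: floor space 4 + 2 = 6 ≤ 15, output 10 + 16 = 26.
borer + press + punch: floor space 4 + 6 + 2 = 12 ≤ 15, output 10 + 16 + 16 = 42.
Best is borer, press, and punch with total output 42.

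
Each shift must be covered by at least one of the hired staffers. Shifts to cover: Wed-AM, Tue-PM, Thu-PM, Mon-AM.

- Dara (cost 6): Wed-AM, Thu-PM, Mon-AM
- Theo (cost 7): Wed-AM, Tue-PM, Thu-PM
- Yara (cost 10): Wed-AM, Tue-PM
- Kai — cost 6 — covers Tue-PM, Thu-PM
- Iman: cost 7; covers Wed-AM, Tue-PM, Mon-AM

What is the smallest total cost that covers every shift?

Choose Dara and Kai: together they cover Wed-AM, Tue-PM, Thu-PM, Mon-AM — every shift.
Total cost: 6 + 6 = 12.

12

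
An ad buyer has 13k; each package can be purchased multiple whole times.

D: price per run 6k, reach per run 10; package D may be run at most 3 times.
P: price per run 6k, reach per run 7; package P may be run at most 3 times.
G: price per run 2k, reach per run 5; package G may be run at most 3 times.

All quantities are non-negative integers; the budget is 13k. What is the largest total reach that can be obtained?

Take 1×D and 3×G: price 12 ≤ 13, reach 1·10 + 3·5 = 25.
G has the best ratio (5/2) and is taken to its limit of 3; remaining capacity is filled optimally with the others.

25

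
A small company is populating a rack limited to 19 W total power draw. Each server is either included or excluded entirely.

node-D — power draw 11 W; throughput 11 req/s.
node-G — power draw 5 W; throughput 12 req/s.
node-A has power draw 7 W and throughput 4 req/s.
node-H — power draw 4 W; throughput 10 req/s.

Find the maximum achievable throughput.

Allowing fractional choices, the relaxed optimum would be about 32.0, but servers are indivisible.
node-G + node-A + node-H: power draw 5 + 7 + 4 = 16 ≤ 19, throughput 12 + 4 + 10 = 26.
node-D + node-G: power draw 11 + 5 = 16 ≤ 19, throughput 11 + 12 = 23.
node-G + node-H: power draw 5 + 4 = 9 ≤ 19, throughput 12 + 10 = 22.
Best is node-G, node-A, and node-H with total throughput 26.

26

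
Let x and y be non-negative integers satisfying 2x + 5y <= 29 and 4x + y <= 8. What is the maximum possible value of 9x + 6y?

33

The continuous relaxation peaks at (0.611, 5.56) with value 38.83; rounding to a feasible lattice point costs some objective.
(x,y)=(1,4) is feasible, giving 33.
(x,y)=(0,5) is feasible, giving 30.
(x,y)=(1,3) is feasible, giving 27.
(x,y)=(0,4) is feasible, giving 24.
No feasible integer point exceeds 33.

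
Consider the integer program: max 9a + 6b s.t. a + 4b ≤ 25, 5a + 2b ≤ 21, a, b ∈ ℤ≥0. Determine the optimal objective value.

48

The continuous relaxation peaks at (1.89, 5.78) with value 51.67; rounding to a feasible lattice point costs some objective.
(a,b)=(2,5): 1·2+4·5=22≤25, 5·2+2·5=20≤21, objective 48.
(a,b)=(1,6): 1·1+4·6=25≤25, 5·1+2·6=17≤21, objective 45.
(a,b)=(2,4): 1·2+4·4=18≤25, 5·2+2·4=18≤21, objective 42.
(a,b)=(1,5): 1·1+4·5=21≤25, 5·1+2·5=15≤21, objective 39.
Maximum is 48 at (a,b)=(2,5).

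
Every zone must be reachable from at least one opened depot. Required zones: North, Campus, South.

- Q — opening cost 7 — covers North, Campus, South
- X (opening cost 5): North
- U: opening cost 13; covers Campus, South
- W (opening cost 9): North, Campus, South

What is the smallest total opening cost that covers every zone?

Q alone covers North, Campus, South — every zone.
Total opening cost: 7.
No cover costs less than 7.

7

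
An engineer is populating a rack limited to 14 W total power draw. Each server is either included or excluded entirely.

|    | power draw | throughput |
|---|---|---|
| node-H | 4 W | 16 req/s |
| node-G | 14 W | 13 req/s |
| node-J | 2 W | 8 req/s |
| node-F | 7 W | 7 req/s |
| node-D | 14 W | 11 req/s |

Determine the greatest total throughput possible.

31

This is an integer program with binary decision variables.
Take node-H, node-J, and node-F: power draw 4 + 2 + 7 = 13 ≤ 14, throughput 16 + 8 + 7 = 31.
No other feasible combination does better.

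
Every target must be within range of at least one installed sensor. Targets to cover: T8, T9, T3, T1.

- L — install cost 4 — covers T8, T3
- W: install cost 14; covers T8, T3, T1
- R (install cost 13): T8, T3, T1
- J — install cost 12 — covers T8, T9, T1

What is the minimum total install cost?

16

Choose L and J: together they cover T8, T9, T3, T1 — every target.
Total install cost: 4 + 12 = 16.
No cover costs less than 16.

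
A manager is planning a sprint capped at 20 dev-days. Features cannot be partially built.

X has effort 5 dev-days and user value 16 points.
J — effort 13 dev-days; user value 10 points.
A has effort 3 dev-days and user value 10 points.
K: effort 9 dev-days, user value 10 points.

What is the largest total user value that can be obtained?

36

This is an integer program with binary decision variables.
Allowing fractional choices, the relaxed optimum would be about 38.3, but features are indivisible.
X + A + K: effort 5 + 3 + 9 = 17 ≤ 20, user value 16 + 10 + 10 = 36.
X + A: effort 5 + 3 = 8 ≤ 20, user value 16 + 10 = 26.
Best is X, A, and K with total user value 36.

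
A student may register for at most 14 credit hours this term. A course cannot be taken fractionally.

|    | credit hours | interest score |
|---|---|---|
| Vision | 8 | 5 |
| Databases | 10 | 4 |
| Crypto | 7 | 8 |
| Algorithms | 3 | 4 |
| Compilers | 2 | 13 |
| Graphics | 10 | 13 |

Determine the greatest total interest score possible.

Take Compilers and Graphics: credit hours 2 + 10 = 12 ≤ 14, interest score 13 + 13 = 26.
No other feasible combination does better.

26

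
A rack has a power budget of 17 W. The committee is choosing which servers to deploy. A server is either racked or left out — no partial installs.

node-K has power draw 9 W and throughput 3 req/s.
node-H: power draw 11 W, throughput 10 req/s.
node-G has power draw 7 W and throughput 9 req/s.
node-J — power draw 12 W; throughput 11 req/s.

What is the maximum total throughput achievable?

12

node-H: power draw 11 ≤ 17, throughput 10.
node-J: power draw 12 ≤ 17, throughput 11.
node-K + node-G: power draw 9 + 7 = 16 ≤ 17, throughput 3 + 9 = 12.
Best is node-K and node-G with total throughput 12.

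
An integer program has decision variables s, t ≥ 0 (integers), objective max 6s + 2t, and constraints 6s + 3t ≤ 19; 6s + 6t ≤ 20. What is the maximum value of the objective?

(s,t)=(3,0): 6·3+3·0=18≤19, 6·3+6·0=18≤20, objective 18.
(s,t)=(2,1): 6·2+3·1=15≤19, 6·2+6·1=18≤20, objective 14.
(s,t)=(2,0): 6·2+3·0=12≤19, 6·2+6·0=12≤20, objective 12.
No feasible integer point exceeds 18.

18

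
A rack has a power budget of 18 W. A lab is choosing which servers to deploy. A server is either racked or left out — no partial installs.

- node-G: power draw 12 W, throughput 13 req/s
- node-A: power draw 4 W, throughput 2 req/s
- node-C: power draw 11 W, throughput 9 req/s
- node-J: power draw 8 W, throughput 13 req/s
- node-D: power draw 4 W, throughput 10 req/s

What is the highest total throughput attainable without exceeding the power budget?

Take node-A, node-J, and node-D: power draw 4 + 8 + 4 = 16 ≤ 18, throughput 2 + 13 + 10 = 25.
No other feasible combination does better.

25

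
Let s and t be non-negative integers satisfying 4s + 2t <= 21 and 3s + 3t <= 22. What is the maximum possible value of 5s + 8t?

(s,t)=(0,7) is feasible, giving 56.
(s,t)=(1,6) is feasible, giving 53.
(s,t)=(0,6) is feasible, giving 48.
No feasible integer point exceeds 56.

56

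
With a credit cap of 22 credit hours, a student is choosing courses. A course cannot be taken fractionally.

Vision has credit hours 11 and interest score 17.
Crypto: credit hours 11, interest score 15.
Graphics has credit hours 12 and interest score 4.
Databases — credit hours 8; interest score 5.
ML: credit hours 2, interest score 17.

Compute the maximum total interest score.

Treat it as a binary knapsack problem.
Allowing fractional choices, the relaxed optimum would be about 46.3, but courses are indivisible.
Crypto + Databases + ML: credit hours 11 + 8 + 2 = 21 ≤ 22, interest score 15 + 5 + 17 = 37.
Vision + Databases + ML: credit hours 11 + 8 + 2 = 21 ≤ 22, interest score 17 + 5 + 17 = 39.
Best is Vision, Databases, and ML with total interest score 39.

39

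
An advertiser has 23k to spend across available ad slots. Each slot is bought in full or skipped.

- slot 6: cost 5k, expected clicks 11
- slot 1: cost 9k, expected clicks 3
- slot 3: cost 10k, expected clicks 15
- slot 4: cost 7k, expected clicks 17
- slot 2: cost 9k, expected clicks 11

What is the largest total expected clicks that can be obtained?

43

Take slot 6, slot 3, and slot 4: cost 5 + 10 + 7 = 22 ≤ 23, expected clicks 11 + 15 + 17 = 43.
No other feasible combination does better.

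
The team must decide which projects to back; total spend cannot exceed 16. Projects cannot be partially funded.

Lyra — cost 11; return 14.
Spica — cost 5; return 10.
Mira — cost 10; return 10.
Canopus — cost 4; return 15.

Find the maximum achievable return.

Spica + Canopus: cost 5 + 4 = 9 ≤ 16, return 10 + 15 = 25.
Lyra + Canopus: cost 11 + 4 = 15 ≤ 16, return 14 + 15 = 29.
Best is Lyra and Canopus with total return 29.

29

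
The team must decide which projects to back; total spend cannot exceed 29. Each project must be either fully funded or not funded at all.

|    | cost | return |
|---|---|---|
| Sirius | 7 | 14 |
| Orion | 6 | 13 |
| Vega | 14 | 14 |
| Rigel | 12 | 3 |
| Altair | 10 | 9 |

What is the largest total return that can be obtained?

Sirius + Orion + Altair: cost 7 + 6 + 10 = 23 ≤ 29, return 14 + 13 + 9 = 36.
Sirius + Orion + Vega: cost 7 + 6 + 14 = 27 ≤ 29, return 14 + 13 + 14 = 41.
Best is Sirius, Orion, and Vega with total return 41.

41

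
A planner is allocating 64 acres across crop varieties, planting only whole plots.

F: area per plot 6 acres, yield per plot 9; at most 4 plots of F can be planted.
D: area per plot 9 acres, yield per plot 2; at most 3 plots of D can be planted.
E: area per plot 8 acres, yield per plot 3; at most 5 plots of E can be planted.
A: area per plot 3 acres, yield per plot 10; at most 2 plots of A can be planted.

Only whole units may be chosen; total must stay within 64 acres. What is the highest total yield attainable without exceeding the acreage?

68

Take 4×F, 4×E, and 2×A: area 62 ≤ 64, yield 4·9 + 4·3 + 2·10 = 68.
A has the best ratio (10/3) and is taken to its limit of 2; remaining capacity is filled optimally with the others.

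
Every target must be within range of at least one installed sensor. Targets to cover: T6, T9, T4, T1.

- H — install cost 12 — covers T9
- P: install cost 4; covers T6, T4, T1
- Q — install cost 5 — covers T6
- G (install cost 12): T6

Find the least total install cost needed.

Choose H and P: together they cover T6, T9, T4, T1 — every target.
Total install cost: 12 + 4 = 16.
No cover costs less than 16.

16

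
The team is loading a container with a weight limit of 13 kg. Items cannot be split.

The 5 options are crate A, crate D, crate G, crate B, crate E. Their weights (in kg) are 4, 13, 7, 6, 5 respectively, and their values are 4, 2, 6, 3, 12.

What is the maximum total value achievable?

Take crate G and crate E: weight 7 + 5 = 12 ≤ 13, value 6 + 12 = 18.
No other feasible combination does better.

18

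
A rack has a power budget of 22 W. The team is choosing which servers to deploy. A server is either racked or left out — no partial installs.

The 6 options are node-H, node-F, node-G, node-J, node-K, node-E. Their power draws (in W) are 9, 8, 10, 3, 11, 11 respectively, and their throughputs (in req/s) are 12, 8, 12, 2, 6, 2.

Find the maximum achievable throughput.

26

Allowing fractional choices, the relaxed optimum would be about 27.0, but servers are indivisible.
node-H + node-F + node-J: power draw 9 + 8 + 3 = 20 ≤ 22, throughput 12 + 8 + 2 = 22.
node-H + node-G + node-J: power draw 9 + 10 + 3 = 22 ≤ 22, throughput 12 + 12 + 2 = 26.
node-H + node-G: power draw 9 + 10 = 19 ≤ 22, throughput 12 + 12 = 24.
Best is node-H, node-G, and node-J with total throughput 26.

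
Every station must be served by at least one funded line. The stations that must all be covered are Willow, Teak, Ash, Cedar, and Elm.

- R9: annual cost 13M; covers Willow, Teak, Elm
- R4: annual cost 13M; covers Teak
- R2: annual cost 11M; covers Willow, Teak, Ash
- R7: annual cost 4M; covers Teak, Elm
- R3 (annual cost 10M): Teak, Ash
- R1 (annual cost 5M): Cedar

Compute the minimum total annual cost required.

This is an integer covering problem.
Choose R2, R7, and R1: together they cover Willow, Teak, Ash, Cedar, Elm — every station.
Total annual cost: 11 + 4 + 5 = 20.
No cover costs less than 20.

20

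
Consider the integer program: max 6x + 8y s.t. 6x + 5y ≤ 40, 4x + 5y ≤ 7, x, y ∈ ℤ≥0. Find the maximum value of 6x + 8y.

Relaxing integrality, the LP optimum is 11.20 at (x,y) = (0, 1.4), which is not an integer point.
(x,y)=(0,1): 6·0+5·1=5≤40, 4·0+5·1=5≤7, objective 8.
(x,y)=(1,0): 6·1+5·0=6≤40, 4·1+5·0=4≤7, objective 6.
(x,y)=(0,0): 6·0+5·0=0≤40, 4·0+5·0=0≤7, objective 0.
The best lattice point is (0,1), giving 8.

8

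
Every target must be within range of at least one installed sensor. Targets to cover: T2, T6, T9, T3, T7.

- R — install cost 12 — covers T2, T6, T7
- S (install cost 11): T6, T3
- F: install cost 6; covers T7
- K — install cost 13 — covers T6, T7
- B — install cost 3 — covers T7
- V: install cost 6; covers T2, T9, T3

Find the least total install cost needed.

This is an integer covering problem.
The greedy cost-per-new-target heuristic would pick V, B, and S for 20, but a cheaper cover exists.
Choose R and V: together they cover T2, T6, T9, T3, T7 — every target.
Total install cost: 12 + 6 = 18.
No cover costs less than 18.

18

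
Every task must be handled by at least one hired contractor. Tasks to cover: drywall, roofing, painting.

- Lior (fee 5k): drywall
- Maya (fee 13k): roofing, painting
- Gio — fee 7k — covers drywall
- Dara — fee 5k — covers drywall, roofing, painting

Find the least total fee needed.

Dara alone covers drywall, roofing, painting — every task.
Total fee: 5.
No cover costs less than 5.

5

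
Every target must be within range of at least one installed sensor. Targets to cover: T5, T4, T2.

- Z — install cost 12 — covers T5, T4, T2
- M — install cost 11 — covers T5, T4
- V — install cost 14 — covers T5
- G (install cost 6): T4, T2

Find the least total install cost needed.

The greedy cost-per-new-target heuristic would pick G and M for 17, but a cheaper cover exists.
Z alone covers T5, T4, T2 — every target.
Total install cost: 12.
No cover costs less than 12.

12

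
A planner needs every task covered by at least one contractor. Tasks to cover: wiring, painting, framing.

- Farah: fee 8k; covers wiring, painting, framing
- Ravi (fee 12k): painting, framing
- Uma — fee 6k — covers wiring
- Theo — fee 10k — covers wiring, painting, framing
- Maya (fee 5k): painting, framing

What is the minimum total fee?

The greedy cost-per-new-task heuristic would pick Maya and Uma for 11, but a cheaper cover exists.
Farah alone covers wiring, painting, framing — every task.
Total fee: 8.
No cover costs less than 8.

8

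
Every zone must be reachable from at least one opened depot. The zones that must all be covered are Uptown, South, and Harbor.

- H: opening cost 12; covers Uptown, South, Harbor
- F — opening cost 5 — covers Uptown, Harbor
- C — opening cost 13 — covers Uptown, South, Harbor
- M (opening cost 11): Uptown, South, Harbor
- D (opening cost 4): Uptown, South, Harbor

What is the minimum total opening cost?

This is an integer covering problem.
D alone covers Uptown, South, Harbor — every zone.
Total opening cost: 4.

4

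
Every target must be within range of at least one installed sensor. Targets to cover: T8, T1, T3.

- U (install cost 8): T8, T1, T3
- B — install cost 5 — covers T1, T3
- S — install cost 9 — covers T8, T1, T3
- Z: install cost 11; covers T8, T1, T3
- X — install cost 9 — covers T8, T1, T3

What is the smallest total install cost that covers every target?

This is a weighted set-cover instance.
The greedy cost-per-new-target heuristic would pick B and U for 13, but a cheaper cover exists.
U alone covers T8, T1, T3 — every target.
Total install cost: 8.
No cover costs less than 8.

8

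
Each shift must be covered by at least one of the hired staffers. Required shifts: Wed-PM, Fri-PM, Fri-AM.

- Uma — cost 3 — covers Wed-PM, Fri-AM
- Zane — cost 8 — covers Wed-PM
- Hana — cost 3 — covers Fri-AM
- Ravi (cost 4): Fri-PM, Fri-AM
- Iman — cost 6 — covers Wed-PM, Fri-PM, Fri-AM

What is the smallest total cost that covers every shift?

6

Iman alone covers Wed-PM, Fri-PM, Fri-AM — every shift.
Total cost: 6.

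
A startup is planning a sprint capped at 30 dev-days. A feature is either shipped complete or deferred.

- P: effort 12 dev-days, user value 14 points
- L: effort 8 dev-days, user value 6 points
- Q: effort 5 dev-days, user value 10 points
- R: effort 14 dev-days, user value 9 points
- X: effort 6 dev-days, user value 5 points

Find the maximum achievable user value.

Allowing fractional choices, the relaxed optimum would be about 34.2, but features are indivisible.
P + L + Q: effort 12 + 8 + 5 = 25 ≤ 30, user value 14 + 6 + 10 = 30.
P + Q + X: effort 12 + 5 + 6 = 23 ≤ 30, user value 14 + 10 + 5 = 29.
Best is P, L, and Q with total user value 30.

30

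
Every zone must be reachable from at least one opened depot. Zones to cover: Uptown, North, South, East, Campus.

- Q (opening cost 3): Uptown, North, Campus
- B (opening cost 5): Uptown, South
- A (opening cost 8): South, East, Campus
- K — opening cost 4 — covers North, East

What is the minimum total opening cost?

11

Choose Q and A: together they cover Uptown, North, South, East, Campus — every zone.
Total opening cost: 3 + 8 = 11.
No cover costs less than 11.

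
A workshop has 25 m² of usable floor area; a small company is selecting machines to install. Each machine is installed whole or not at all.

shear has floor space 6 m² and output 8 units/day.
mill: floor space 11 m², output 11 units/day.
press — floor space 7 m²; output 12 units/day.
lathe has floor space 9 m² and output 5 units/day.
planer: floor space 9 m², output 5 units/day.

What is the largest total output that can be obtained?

31

Allowing fractional choices, the relaxed optimum would be about 31.6, but machines are indivisible.
shear + mill + press: floor space 6 + 11 + 7 = 24 ≤ 25, output 8 + 11 + 12 = 31.
shear + press + lathe: floor space 6 + 7 + 9 = 22 ≤ 25, output 8 + 12 + 5 = 25.
shear + press + planer: floor space 6 + 7 + 9 = 22 ≤ 25, output 8 + 12 + 5 = 25.
Best is shear, mill, and press with total output 31.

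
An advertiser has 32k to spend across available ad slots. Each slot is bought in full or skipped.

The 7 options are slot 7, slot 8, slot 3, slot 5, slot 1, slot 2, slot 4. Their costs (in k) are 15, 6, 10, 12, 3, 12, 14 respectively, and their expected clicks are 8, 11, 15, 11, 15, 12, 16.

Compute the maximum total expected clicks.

This is an integer program with binary decision variables.
slot 3 + slot 1 + slot 4: cost 10 + 3 + 14 = 27 ≤ 32, expected clicks 15 + 15 + 16 = 46.
slot 8 + slot 3 + slot 5 + slot 1: cost 6 + 10 + 12 + 3 = 31 ≤ 32, expected clicks 11 + 15 + 11 + 15 = 52.
slot 8 + slot 3 + slot 1 + slot 2: cost 6 + 10 + 3 + 12 = 31 ≤ 32, expected clicks 11 + 15 + 15 + 12 = 53.
Best is slot 8, slot 3, slot 1, and slot 2 with total expected clicks 53.

53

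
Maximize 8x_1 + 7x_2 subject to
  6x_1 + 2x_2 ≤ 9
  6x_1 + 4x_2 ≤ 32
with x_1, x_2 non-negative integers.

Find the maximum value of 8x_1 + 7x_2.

(x_1,x_2)=(0,4): 6·0+2·4=8≤9, 6·0+4·4=16≤32, objective 28.
(x_1,x_2)=(0,3): 6·0+2·3=6≤9, 6·0+4·3=12≤32, objective 21.
Maximum is 28 at (x_1,x_2)=(0,4).

28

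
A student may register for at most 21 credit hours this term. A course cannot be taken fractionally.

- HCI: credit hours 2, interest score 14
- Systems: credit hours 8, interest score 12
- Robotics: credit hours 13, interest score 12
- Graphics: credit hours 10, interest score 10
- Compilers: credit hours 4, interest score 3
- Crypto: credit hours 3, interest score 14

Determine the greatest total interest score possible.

Allowing fractional choices, the relaxed optimum would be about 48.0, but courses are indivisible.
HCI + Graphics + Compilers + Crypto: credit hours 2 + 10 + 4 + 3 = 19 ≤ 21, interest score 14 + 10 + 3 + 14 = 41.
HCI + Systems + Crypto: credit hours 2 + 8 + 3 = 13 ≤ 21, interest score 14 + 12 + 14 = 40.
HCI + Systems + Compilers + Crypto: credit hours 2 + 8 + 4 + 3 = 17 ≤ 21, interest score 14 + 12 + 3 + 14 = 43.
Best is HCI, Systems, Compilers, and Crypto with total interest score 43.

43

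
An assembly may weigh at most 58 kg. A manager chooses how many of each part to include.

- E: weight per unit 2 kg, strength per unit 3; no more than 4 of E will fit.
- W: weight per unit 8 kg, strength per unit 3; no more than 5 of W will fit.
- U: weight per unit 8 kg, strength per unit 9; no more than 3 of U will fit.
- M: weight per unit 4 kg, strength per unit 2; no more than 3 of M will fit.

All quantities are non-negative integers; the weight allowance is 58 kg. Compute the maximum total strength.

This is a bounded integer knapsack.
4×E, 2×W, 3×U, and 2×M: weight 56 ≤ 58, strength 4·3 + 2·3 + 3·9 + 2·2 = 49.
3×E, 2×W, 3×U, and 3×M: weight 58 ≤ 58, strength 3·3 + 2·3 + 3·9 + 3·2 = 48.
Best is 49.

49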